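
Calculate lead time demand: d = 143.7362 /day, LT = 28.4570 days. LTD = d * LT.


LTD = 143.7362 * 28.4570 = 4090.3010

4090.3010 units


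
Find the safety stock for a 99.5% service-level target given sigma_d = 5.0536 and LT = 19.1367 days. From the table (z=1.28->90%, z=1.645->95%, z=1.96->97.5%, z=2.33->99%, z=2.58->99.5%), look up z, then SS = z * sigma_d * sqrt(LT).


From the table, SL = 99.5% corresponds to z = 2.58
sqrt(LT) = sqrt(19.1367) = 4.3746
SS = 2.58 * 5.0536 * 4.3746 = 57.0367

57.0367 units


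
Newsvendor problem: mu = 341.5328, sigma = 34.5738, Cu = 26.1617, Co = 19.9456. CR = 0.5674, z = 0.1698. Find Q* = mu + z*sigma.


CR = Cu/(Cu+Co) = 26.1617/(26.1617+19.9456) = 0.5674
z = 0.1698
Q* = 341.5328 + 0.1698 * 34.5738 = 347.4034

347.4034 units


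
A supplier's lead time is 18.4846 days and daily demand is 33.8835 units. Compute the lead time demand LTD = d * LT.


LTD = 33.8835 * 18.4846 = 626.3229

626.3229 units


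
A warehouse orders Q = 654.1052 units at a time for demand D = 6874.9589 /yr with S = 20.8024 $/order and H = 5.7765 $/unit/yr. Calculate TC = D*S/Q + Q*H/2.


Ordering cost = D*S/Q = 218.6432
Holding cost = Q*H/2 = 1889.2193
TC = 218.6432 + 1889.2193 = 2107.8625

2107.8625 $/yr


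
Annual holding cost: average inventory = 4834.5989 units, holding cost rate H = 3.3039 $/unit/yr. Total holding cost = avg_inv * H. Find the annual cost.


Cost = 4834.5989 * 3.3039 = 15973.0313

15973.0313 $/yr


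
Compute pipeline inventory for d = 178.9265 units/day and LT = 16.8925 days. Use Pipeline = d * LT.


Pipeline = 178.9265 * 16.8925 = 3022.5159

3022.5159 units


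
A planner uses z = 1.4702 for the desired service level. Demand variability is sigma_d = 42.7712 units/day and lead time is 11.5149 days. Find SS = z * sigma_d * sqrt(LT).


sqrt(LT) = sqrt(11.5149) = 3.3934
SS = 1.4702 * 42.7712 * 3.3934 = 213.3821

213.3821 units


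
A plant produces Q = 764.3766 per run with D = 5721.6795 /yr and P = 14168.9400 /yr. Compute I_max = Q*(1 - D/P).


D/P = 0.4038
1 - D/P = 0.5962
I_max = 764.3766 * 0.5962 = 455.7072

455.7072 units


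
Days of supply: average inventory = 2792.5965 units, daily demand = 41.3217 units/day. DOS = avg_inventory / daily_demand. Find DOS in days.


DOS = 2792.5965 / 41.3217 = 67.5818

67.5818 days


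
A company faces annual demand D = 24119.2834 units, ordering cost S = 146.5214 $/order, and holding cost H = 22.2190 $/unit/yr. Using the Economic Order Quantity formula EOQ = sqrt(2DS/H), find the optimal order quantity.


2*D*S = 2 * 24119.2834 * 146.5214 = 7067982.3415
2*D*S/H = 318105.3306
EOQ = sqrt(318105.3306) = 564.0083

564.0083 units


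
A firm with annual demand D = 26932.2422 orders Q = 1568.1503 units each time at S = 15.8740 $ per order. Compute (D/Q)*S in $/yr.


Number of orders = D/Q = 17.1745
Cost = 17.1745 * 15.8740 = 272.6285

272.6285 $/yr


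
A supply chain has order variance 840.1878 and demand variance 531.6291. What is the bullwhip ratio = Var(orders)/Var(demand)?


BW = 840.1878 / 531.6291 = 1.5804

1.5804


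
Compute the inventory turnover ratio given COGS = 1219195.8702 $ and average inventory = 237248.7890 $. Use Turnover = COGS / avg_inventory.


Turnover = 1219195.8702 / 237248.7890 = 5.1389

5.1389


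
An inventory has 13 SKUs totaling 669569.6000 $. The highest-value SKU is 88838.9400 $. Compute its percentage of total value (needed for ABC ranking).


Top item = 88838.9400
Total = 669569.6000
Percentage = 88838.9400 / 669569.6000 * 100 = 13.2681

13.2681%


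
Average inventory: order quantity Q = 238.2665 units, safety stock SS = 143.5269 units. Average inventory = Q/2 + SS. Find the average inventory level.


Q/2 = 119.1333
Avg = 119.1333 + 143.5269 = 262.6602

262.6602 units


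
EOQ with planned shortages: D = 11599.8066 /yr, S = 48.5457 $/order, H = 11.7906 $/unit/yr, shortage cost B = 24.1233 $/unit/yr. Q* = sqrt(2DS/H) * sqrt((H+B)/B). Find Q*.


sqrt(2DS/H) = 309.0636
sqrt((H+B)/B) = 1.2201
Q* = 309.0636 * 1.2201 = 377.1036

377.1036 units


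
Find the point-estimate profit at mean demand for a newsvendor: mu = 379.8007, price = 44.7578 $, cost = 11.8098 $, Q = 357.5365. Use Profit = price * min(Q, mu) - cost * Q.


Sales at mu = min(357.5365, 379.8007) = 357.5365
Revenue = 44.7578 * 357.5365 = 16002.5472
Total cost = 11.8098 * 357.5365 = 4222.4346
Profit = 16002.5472 - 4222.4346 = 11780.1126

11780.1126 $


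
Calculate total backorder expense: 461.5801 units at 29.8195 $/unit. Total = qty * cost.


Total = 461.5801 * 29.8195 = 13764.0878

13764.0878 $


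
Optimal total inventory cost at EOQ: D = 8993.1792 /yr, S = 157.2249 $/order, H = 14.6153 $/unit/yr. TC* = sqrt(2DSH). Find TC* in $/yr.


2*D*S*H = 41330656.5738
TC* = sqrt(41330656.5738) = 6428.8923

6428.8923 $/yr


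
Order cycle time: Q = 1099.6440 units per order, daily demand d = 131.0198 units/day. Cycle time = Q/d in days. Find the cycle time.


Cycle = 1099.6440 / 131.0198 = 8.3930

8.3930 days


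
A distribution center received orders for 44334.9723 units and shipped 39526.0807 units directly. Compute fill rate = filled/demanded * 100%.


FR = 39526.0807 / 44334.9723 * 100 = 89.1533

89.1533%


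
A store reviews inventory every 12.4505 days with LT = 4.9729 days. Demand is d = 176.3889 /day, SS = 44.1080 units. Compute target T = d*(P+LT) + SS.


P + LT = 17.4234
d*(P+LT) = 176.3889 * 17.4234 = 3073.2944
T = 3073.2944 + 44.1080 = 3117.4024

3117.4024 units


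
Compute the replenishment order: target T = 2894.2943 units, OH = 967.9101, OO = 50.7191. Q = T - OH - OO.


Inventory position = OH + OO = 967.9101 + 50.7191 = 1018.6292
Q = 2894.2943 - 1018.6292 = 1875.6651

1875.6651 units


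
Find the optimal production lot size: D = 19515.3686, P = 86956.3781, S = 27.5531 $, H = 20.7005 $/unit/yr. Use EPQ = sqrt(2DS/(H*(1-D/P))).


1 - D/P = 1 - 0.2244 = 0.7756
H*(1-D/P) = 16.0547
2DS = 1075417.8051
EPQ = sqrt(66984.4147) = 258.8135

258.8135 units


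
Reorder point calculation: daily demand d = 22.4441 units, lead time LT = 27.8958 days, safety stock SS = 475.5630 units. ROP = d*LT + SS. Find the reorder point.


d*LT = 22.4441 * 27.8958 = 626.0961
ROP = 626.0961 + 475.5630 = 1101.6591

1101.6591 units


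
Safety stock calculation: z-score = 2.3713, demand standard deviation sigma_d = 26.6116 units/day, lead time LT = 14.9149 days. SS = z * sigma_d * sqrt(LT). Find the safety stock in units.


sqrt(LT) = sqrt(14.9149) = 3.8620
SS = 2.3713 * 26.6116 * 3.8620 = 243.7068

243.7068 units


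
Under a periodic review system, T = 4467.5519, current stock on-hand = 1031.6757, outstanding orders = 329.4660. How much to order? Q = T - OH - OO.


Inventory position = OH + OO = 1031.6757 + 329.4660 = 1361.1417
Q = 4467.5519 - 1361.1417 = 3106.4102

3106.4102 units


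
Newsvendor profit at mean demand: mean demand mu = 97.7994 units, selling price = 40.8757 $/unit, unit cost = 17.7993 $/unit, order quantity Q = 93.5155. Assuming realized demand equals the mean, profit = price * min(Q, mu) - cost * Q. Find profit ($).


Sales at mu = min(93.5155, 97.7994) = 93.5155
Revenue = 40.8757 * 93.5155 = 3822.5115
Total cost = 17.7993 * 93.5155 = 1664.5104
Profit = 3822.5115 - 1664.5104 = 2158.0011

2158.0011 $


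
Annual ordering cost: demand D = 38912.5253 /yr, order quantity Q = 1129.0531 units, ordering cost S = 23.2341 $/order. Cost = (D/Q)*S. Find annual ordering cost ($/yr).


Number of orders = D/Q = 34.4647
Cost = 34.4647 * 23.2341 = 800.7573

800.7573 $/yr


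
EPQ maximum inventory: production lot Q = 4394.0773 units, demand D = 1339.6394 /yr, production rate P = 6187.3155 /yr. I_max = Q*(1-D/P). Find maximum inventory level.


D/P = 0.2165
1 - D/P = 0.7835
I_max = 4394.0773 * 0.7835 = 3442.6988

3442.6988 units


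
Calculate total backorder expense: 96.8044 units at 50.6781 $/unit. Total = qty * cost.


Total = 96.8044 * 50.6781 = 4905.8631

4905.8631 $


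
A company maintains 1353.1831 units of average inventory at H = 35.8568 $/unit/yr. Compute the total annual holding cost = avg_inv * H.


Cost = 1353.1831 * 35.8568 = 48520.8158

48520.8158 $/yr


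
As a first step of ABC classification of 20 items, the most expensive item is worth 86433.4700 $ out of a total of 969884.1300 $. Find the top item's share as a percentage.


Top item = 86433.4700
Total = 969884.1300
Percentage = 86433.4700 / 969884.1300 * 100 = 8.9117

8.9117%


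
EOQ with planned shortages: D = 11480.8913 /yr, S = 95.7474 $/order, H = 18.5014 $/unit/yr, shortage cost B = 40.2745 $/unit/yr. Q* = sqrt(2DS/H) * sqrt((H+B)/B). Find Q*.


sqrt(2DS/H) = 344.7180
sqrt((H+B)/B) = 1.2080
Q* = 344.7180 * 1.2080 = 416.4363

416.4363 units


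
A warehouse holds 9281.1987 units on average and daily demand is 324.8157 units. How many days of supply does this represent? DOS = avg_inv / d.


DOS = 9281.1987 / 324.8157 = 28.5737

28.5737 days


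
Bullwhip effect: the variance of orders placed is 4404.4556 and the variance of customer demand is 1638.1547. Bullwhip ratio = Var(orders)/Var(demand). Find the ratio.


BW = 4404.4556 / 1638.1547 = 2.6887

2.6887


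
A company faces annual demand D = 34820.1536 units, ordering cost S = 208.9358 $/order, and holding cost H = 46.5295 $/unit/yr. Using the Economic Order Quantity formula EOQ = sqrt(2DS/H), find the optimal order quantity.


2*D*S = 2 * 34820.1536 * 208.9358 = 14550353.2971
2*D*S/H = 312712.4361
EOQ = sqrt(312712.4361) = 559.2070

559.2070 units


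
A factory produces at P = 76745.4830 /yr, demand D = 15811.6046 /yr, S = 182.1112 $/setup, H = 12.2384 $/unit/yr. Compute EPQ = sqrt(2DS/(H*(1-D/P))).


1 - D/P = 1 - 0.2060 = 0.7940
H*(1-D/P) = 9.7170
2DS = 5758940.5753
EPQ = sqrt(592668.6507) = 769.8498

769.8498 units


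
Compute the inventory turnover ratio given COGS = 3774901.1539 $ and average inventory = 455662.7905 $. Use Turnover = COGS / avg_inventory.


Turnover = 3774901.1539 / 455662.7905 = 8.2844

8.2844


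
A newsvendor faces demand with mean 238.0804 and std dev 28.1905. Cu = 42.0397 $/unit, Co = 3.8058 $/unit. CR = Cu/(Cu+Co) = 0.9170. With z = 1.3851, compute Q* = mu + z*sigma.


CR = Cu/(Cu+Co) = 42.0397/(42.0397+3.8058) = 0.9170
z = 1.3851
Q* = 238.0804 + 1.3851 * 28.1905 = 277.1271

277.1271 units


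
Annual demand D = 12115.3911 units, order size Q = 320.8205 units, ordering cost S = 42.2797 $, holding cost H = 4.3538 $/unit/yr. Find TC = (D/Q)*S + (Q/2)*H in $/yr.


Ordering cost = D*S/Q = 1596.6408
Holding cost = Q*H/2 = 698.3941
TC = 1596.6408 + 698.3941 = 2295.0350

2295.0350 $/yr


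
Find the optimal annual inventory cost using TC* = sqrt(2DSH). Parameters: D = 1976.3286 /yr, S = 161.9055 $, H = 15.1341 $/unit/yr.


2*D*S*H = 9685172.3301
TC* = sqrt(9685172.3301) = 3112.1010

3112.1010 $/yr


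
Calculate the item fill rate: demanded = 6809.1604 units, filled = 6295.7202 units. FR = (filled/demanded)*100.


FR = 6295.7202 / 6809.1604 * 100 = 92.4596

92.4596%


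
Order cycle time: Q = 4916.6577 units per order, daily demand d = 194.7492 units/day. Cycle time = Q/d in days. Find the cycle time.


Cycle = 4916.6577 / 194.7492 = 25.2461

25.2461 days


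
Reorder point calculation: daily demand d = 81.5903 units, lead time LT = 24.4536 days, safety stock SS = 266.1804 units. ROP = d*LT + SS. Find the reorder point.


d*LT = 81.5903 * 24.4536 = 1995.1766
ROP = 1995.1766 + 266.1804 = 2261.3570

2261.3570 units


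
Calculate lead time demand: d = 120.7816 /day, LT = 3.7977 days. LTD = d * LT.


LTD = 120.7816 * 3.7977 = 458.6923

458.6923 units


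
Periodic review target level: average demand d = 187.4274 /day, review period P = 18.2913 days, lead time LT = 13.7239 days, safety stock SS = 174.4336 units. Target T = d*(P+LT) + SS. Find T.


P + LT = 32.0152
d*(P+LT) = 187.4274 * 32.0152 = 6000.5257
T = 6000.5257 + 174.4336 = 6174.9593

6174.9593 units


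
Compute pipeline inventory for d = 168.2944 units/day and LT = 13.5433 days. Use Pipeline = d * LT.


Pipeline = 168.2944 * 13.5433 = 2279.2615

2279.2615 units


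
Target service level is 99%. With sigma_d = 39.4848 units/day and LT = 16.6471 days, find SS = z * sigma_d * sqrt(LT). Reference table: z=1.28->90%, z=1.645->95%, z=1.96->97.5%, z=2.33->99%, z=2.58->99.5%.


From the table, SL = 99% corresponds to z = 2.33
sqrt(LT) = sqrt(16.6471) = 4.0801
SS = 2.33 * 39.4848 * 4.0801 = 375.3662

375.3662 units


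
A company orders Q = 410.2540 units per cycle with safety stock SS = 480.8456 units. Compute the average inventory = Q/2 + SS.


Q/2 = 205.1270
Avg = 205.1270 + 480.8456 = 685.9726

685.9726 units


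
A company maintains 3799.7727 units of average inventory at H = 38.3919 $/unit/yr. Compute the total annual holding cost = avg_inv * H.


Cost = 3799.7727 * 38.3919 = 145880.4935

145880.4935 $/yr


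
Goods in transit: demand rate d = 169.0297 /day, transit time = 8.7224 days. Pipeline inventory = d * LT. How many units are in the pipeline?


Pipeline = 169.0297 * 8.7224 = 1474.3447

1474.3447 units


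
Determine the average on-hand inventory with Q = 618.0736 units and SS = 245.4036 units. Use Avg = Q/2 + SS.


Q/2 = 309.0368
Avg = 309.0368 + 245.4036 = 554.4404

554.4404 units


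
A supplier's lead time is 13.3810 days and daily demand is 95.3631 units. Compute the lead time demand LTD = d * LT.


LTD = 95.3631 * 13.3810 = 1276.0536

1276.0536 units


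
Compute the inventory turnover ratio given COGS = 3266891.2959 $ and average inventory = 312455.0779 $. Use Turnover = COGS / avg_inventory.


Turnover = 3266891.2959 / 312455.0779 = 10.4556

10.4556


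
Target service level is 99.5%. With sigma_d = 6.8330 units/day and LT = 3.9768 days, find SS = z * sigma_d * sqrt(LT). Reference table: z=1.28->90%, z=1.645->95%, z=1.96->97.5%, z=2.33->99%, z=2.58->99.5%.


From the table, SL = 99.5% corresponds to z = 2.58
sqrt(LT) = sqrt(3.9768) = 1.9942
SS = 2.58 * 6.8330 * 1.9942 = 35.1559

35.1559 units


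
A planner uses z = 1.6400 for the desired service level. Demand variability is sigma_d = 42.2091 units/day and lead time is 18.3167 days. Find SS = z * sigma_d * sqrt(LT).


sqrt(LT) = sqrt(18.3167) = 4.2798
SS = 1.6400 * 42.2091 * 4.2798 = 296.2604

296.2604 units


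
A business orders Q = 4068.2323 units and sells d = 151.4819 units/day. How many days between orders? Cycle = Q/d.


Cycle = 4068.2323 / 151.4819 = 26.8562

26.8562 days


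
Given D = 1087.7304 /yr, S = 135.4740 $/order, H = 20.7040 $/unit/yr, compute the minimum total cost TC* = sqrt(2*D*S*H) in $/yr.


2*D*S*H = 6101849.2654
TC* = sqrt(6101849.2654) = 2470.1922

2470.1922 $/yr


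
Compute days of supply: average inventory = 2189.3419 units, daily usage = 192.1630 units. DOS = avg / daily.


DOS = 2189.3419 / 192.1630 = 11.3932

11.3932 days


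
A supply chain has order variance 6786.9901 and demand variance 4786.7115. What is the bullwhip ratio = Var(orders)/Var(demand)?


BW = 6786.9901 / 4786.7115 = 1.4179

1.4179


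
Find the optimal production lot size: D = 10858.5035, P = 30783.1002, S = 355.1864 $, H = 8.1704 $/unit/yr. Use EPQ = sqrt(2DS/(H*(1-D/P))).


1 - D/P = 1 - 0.3527 = 0.6473
H*(1-D/P) = 5.2884
2DS = 7713585.5351
EPQ = sqrt(1458598.6167) = 1207.7246

1207.7246 units


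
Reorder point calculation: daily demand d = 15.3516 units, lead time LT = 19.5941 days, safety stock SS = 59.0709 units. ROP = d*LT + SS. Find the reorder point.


d*LT = 15.3516 * 19.5941 = 300.8008
ROP = 300.8008 + 59.0709 = 359.8717

359.8717 units


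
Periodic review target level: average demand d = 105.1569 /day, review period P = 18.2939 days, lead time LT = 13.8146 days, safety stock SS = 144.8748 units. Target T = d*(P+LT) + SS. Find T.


P + LT = 32.1085
d*(P+LT) = 105.1569 * 32.1085 = 3376.4303
T = 3376.4303 + 144.8748 = 3521.3051

3521.3051 units


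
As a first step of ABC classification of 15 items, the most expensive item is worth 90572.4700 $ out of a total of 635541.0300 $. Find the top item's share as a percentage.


Top item = 90572.4700
Total = 635541.0300
Percentage = 90572.4700 / 635541.0300 * 100 = 14.2512

14.2512%


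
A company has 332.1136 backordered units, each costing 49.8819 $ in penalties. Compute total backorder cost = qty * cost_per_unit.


Total = 332.1136 * 49.8819 = 16566.4574

16566.4574 $


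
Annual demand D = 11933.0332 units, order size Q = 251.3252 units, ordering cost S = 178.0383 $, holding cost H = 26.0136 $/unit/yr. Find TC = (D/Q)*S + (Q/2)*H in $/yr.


Ordering cost = D*S/Q = 8453.3383
Holding cost = Q*H/2 = 3268.9366
TC = 8453.3383 + 3268.9366 = 11722.2749

11722.2749 $/yr


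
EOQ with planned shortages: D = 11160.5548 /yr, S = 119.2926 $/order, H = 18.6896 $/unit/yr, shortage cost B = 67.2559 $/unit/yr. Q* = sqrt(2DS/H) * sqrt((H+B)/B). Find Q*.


sqrt(2DS/H) = 377.4545
sqrt((H+B)/B) = 1.1304
Q* = 377.4545 * 1.1304 = 426.6886

426.6886 units


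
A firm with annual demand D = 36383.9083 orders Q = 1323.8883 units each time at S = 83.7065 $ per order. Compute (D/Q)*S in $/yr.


Number of orders = D/Q = 27.4826
Cost = 27.4826 * 83.7065 = 2300.4732

2300.4732 $/yr


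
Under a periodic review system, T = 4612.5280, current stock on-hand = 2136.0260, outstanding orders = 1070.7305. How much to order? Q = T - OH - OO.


Inventory position = OH + OO = 2136.0260 + 1070.7305 = 3206.7565
Q = 4612.5280 - 3206.7565 = 1405.7715

1405.7715 units


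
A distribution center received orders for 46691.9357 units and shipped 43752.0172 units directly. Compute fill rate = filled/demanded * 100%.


FR = 43752.0172 / 46691.9357 * 100 = 93.7036

93.7036%


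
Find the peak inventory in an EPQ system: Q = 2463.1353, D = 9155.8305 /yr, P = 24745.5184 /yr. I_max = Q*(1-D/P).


D/P = 0.3700
1 - D/P = 0.6300
I_max = 2463.1353 * 0.6300 = 1551.7764

1551.7764 units


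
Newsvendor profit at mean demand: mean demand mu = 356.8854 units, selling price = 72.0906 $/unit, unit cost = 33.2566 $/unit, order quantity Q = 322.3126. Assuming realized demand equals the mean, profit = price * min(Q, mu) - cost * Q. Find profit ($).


Sales at mu = min(322.3126, 356.8854) = 322.3126
Revenue = 72.0906 * 322.3126 = 23235.7087
Total cost = 33.2566 * 322.3126 = 10719.0212
Profit = 23235.7087 - 10719.0212 = 12516.6875

12516.6875 $


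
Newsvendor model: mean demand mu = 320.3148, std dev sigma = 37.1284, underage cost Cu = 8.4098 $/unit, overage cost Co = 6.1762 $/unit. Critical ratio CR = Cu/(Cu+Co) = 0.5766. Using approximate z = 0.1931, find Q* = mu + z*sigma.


CR = Cu/(Cu+Co) = 8.4098/(8.4098+6.1762) = 0.5766
z = 0.1931
Q* = 320.3148 + 0.1931 * 37.1284 = 327.4843

327.4843 units


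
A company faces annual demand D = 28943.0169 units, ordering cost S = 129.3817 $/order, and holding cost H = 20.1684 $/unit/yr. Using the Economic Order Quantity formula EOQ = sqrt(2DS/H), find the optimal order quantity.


2*D*S = 2 * 28943.0169 * 129.3817 = 7489393.4593
2*D*S/H = 371342.9652
EOQ = sqrt(371342.9652) = 609.3792

609.3792 units


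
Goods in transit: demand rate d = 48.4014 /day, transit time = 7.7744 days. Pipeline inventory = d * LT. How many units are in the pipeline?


Pipeline = 48.4014 * 7.7744 = 376.2918

376.2918 units


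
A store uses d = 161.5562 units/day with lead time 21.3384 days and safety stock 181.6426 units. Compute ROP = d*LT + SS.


d*LT = 161.5562 * 21.3384 = 3447.3508
ROP = 3447.3508 + 181.6426 = 3628.9934

3628.9934 units


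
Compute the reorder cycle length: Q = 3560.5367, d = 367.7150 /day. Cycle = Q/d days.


Cycle = 3560.5367 / 367.7150 = 9.6829

9.6829 days


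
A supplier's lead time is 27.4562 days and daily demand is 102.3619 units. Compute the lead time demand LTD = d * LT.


LTD = 102.3619 * 27.4562 = 2810.4688

2810.4688 units


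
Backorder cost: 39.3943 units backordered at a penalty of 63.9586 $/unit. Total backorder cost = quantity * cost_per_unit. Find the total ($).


Total = 39.3943 * 63.9586 = 2519.6043

2519.6043 $


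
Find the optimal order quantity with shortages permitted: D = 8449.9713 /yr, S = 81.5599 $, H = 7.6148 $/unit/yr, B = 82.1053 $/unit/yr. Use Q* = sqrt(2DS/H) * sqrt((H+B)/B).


sqrt(2DS/H) = 425.4531
sqrt((H+B)/B) = 1.0453
Q* = 425.4531 * 1.0453 = 444.7449

444.7449 units


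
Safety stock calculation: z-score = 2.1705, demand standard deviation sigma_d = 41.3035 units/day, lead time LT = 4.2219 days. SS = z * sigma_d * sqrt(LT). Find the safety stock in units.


sqrt(LT) = sqrt(4.2219) = 2.0547
SS = 2.1705 * 41.3035 * 2.0547 = 184.2047

184.2047 units


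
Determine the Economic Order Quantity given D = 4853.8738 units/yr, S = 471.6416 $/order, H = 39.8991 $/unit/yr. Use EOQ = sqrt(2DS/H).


2*D*S = 2 * 4853.8738 * 471.6416 = 4578577.6105
2*D*S/H = 114753.9070
EOQ = sqrt(114753.9070) = 338.7535

338.7535 units


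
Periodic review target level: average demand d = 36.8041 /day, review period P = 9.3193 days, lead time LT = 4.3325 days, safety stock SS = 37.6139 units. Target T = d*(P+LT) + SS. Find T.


P + LT = 13.6518
d*(P+LT) = 36.8041 * 13.6518 = 502.4422
T = 502.4422 + 37.6139 = 540.0561

540.0561 units


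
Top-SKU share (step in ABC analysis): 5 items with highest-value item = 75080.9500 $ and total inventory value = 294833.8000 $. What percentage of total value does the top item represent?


Top item = 75080.9500
Total = 294833.8000
Percentage = 75080.9500 / 294833.8000 * 100 = 25.4655

25.4655%


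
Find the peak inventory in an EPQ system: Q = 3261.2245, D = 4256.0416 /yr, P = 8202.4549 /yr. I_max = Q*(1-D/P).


D/P = 0.5189
1 - D/P = 0.4811
I_max = 3261.2245 * 0.4811 = 1569.0595

1569.0595 units


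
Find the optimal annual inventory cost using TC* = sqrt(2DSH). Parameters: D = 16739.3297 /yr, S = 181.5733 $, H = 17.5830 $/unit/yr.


2*D*S*H = 106884079.6149
TC* = sqrt(106884079.6149) = 10338.4757

10338.4757 $/yr


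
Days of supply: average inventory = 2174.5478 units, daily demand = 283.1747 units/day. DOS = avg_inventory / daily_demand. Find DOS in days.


DOS = 2174.5478 / 283.1747 = 7.6792

7.6792 days


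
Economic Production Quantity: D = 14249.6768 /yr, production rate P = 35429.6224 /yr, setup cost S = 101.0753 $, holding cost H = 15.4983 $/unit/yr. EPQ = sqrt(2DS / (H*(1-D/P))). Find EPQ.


1 - D/P = 1 - 0.4022 = 0.5978
H*(1-D/P) = 9.2649
2DS = 2880580.7149
EPQ = sqrt(310912.1321) = 557.5950

557.5950 units


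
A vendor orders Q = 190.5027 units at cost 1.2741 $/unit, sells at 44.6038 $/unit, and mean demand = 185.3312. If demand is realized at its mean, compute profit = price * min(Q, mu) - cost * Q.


Sales at mu = min(190.5027, 185.3312) = 185.3312
Revenue = 44.6038 * 185.3312 = 8266.4758
Total cost = 1.2741 * 190.5027 = 242.7195
Profit = 8266.4758 - 242.7195 = 8023.7563

8023.7563 $


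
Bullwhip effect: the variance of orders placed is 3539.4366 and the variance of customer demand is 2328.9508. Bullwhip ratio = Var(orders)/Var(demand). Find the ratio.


BW = 3539.4366 / 2328.9508 = 1.5198

1.5198


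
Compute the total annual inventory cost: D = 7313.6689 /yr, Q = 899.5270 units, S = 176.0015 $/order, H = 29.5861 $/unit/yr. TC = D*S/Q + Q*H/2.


Ordering cost = D*S/Q = 1430.9928
Holding cost = Q*H/2 = 13306.7479
TC = 1430.9928 + 13306.7479 = 14737.7407

14737.7407 $/yr


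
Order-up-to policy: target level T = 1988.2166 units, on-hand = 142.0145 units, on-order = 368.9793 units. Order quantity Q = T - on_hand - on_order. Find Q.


Inventory position = OH + OO = 142.0145 + 368.9793 = 510.9938
Q = 1988.2166 - 510.9938 = 1477.2228

1477.2228 units


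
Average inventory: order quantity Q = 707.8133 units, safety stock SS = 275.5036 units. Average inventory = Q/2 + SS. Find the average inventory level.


Q/2 = 353.9067
Avg = 353.9067 + 275.5036 = 629.4103

629.4103 units


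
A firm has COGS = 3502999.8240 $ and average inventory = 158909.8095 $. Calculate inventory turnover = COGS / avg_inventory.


Turnover = 3502999.8240 / 158909.8095 = 22.0439

22.0439


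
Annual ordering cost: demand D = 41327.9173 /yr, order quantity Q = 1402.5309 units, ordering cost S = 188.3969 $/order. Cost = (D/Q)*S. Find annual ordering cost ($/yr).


Number of orders = D/Q = 29.4667
Cost = 29.4667 * 188.3969 = 5551.4296

5551.4296 $/yr


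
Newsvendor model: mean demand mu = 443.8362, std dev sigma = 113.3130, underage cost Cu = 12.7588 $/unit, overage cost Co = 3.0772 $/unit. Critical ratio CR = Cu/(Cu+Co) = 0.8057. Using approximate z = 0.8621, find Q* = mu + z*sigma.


CR = Cu/(Cu+Co) = 12.7588/(12.7588+3.0772) = 0.8057
z = 0.8621
Q* = 443.8362 + 0.8621 * 113.3130 = 541.5233

541.5233 units


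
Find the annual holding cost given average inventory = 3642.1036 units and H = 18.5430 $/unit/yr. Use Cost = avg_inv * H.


Cost = 3642.1036 * 18.5430 = 67535.5271

67535.5271 $/yr


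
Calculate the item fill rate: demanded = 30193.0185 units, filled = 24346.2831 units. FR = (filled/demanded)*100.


FR = 24346.2831 / 30193.0185 * 100 = 80.6355

80.6355%


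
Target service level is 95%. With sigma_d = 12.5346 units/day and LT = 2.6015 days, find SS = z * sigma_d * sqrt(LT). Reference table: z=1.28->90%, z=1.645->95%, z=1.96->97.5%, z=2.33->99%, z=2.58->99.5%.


From the table, SL = 95% corresponds to z = 1.645
sqrt(LT) = sqrt(2.6015) = 1.6129
SS = 1.645 * 12.5346 * 1.6129 = 33.2574

33.2574 units


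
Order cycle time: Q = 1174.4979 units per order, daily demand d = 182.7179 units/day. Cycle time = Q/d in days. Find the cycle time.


Cycle = 1174.4979 / 182.7179 = 6.4279

6.4279 days


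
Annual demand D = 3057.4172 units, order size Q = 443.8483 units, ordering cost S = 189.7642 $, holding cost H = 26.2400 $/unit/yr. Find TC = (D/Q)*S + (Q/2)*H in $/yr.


Ordering cost = D*S/Q = 1307.1771
Holding cost = Q*H/2 = 5823.2897
TC = 1307.1771 + 5823.2897 = 7130.4668

7130.4668 $/yr


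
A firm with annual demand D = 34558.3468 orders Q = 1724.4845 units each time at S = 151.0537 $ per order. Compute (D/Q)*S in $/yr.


Number of orders = D/Q = 20.0398
Cost = 20.0398 * 151.0537 = 3027.0879

3027.0879 $/yr


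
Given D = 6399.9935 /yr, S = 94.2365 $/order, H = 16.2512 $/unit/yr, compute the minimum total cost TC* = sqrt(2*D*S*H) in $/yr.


2*D*S*H = 19602619.5637
TC* = sqrt(19602619.5637) = 4427.4846

4427.4846 $/yr


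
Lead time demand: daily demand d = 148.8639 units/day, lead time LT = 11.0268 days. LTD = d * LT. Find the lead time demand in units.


LTD = 148.8639 * 11.0268 = 1641.4925

1641.4925 units


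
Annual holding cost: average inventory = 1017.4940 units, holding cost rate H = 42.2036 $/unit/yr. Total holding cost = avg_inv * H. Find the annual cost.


Cost = 1017.4940 * 42.2036 = 42941.9098

42941.9098 $/yr


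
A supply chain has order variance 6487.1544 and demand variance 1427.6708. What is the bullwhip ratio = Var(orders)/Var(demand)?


BW = 6487.1544 / 1427.6708 = 4.5439

4.5439


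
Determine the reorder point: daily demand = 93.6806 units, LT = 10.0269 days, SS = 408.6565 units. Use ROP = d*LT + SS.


d*LT = 93.6806 * 10.0269 = 939.3260
ROP = 939.3260 + 408.6565 = 1347.9825

1347.9825 units


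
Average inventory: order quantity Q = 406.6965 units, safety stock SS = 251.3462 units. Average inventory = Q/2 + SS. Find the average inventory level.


Q/2 = 203.3483
Avg = 203.3483 + 251.3462 = 454.6945

454.6945 units


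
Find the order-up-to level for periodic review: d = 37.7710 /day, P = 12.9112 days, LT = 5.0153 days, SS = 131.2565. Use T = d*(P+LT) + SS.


P + LT = 17.9265
d*(P+LT) = 37.7710 * 17.9265 = 677.1018
T = 677.1018 + 131.2565 = 808.3583

808.3583 units


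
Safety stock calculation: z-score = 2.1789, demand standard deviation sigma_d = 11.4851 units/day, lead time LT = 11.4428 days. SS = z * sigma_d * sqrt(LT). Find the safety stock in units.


sqrt(LT) = sqrt(11.4428) = 3.3827
SS = 2.1789 * 11.4851 * 3.3827 = 84.6522

84.6522 units


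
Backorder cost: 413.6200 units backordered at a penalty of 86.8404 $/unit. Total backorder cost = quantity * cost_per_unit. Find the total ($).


Total = 413.6200 * 86.8404 = 35918.9262

35918.9262 $


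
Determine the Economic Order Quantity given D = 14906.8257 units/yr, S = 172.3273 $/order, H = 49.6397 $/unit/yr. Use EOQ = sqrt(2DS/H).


2*D*S = 2 * 14906.8257 * 172.3273 = 5137706.0489
2*D*S/H = 103499.9416
EOQ = sqrt(103499.9416) = 321.7141

321.7141 units


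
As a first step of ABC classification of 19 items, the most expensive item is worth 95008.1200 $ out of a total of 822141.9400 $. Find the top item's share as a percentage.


Top item = 95008.1200
Total = 822141.9400
Percentage = 95008.1200 / 822141.9400 * 100 = 11.5562

11.5562%


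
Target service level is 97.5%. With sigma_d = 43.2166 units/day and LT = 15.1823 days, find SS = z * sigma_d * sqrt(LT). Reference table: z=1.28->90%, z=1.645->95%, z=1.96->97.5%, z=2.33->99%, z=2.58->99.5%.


From the table, SL = 97.5% corresponds to z = 1.96
sqrt(LT) = sqrt(15.1823) = 3.8964
SS = 1.96 * 43.2166 * 3.8964 = 330.0467

330.0467 units


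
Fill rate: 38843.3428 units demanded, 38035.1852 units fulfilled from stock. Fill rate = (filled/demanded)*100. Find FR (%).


FR = 38035.1852 / 38843.3428 * 100 = 97.9194

97.9194%


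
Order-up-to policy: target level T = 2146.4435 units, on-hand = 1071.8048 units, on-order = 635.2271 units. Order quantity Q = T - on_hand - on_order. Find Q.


Inventory position = OH + OO = 1071.8048 + 635.2271 = 1707.0319
Q = 2146.4435 - 1707.0319 = 439.4116

439.4116 units


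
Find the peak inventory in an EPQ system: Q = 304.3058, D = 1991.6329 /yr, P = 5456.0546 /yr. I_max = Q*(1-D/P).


D/P = 0.3650
1 - D/P = 0.6350
I_max = 304.3058 * 0.6350 = 193.2245

193.2245 units


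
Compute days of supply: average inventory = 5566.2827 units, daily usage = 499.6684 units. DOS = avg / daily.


DOS = 5566.2827 / 499.6684 = 11.1400

11.1400 days


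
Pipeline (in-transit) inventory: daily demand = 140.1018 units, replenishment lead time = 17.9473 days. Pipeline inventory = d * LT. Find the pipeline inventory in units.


Pipeline = 140.1018 * 17.9473 = 2514.4490

2514.4490 units


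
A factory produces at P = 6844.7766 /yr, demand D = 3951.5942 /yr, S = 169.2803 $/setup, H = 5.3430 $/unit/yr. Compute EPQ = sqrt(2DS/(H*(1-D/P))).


1 - D/P = 1 - 0.5773 = 0.4227
H*(1-D/P) = 2.2584
2DS = 1337854.1033
EPQ = sqrt(592389.0804) = 769.6682

769.6682 units


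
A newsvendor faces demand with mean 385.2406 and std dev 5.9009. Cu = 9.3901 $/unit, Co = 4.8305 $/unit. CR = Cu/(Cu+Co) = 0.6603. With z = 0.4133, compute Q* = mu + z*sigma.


CR = Cu/(Cu+Co) = 9.3901/(9.3901+4.8305) = 0.6603
z = 0.4133
Q* = 385.2406 + 0.4133 * 5.9009 = 387.6794

387.6794 units


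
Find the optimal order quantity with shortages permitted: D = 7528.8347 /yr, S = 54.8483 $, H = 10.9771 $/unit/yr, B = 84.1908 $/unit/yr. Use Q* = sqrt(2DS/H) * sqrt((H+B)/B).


sqrt(2DS/H) = 274.2942
sqrt((H+B)/B) = 1.0632
Q* = 274.2942 * 1.0632 = 291.6282

291.6282 units


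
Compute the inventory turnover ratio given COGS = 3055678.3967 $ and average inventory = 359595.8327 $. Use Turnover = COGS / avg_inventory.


Turnover = 3055678.3967 / 359595.8327 = 8.4975

8.4975


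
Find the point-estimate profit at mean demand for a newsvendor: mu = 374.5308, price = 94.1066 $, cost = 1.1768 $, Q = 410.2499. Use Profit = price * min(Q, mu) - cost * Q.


Sales at mu = min(410.2499, 374.5308) = 374.5308
Revenue = 94.1066 * 374.5308 = 35245.8202
Total cost = 1.1768 * 410.2499 = 482.7821
Profit = 35245.8202 - 482.7821 = 34763.0381

34763.0381 $


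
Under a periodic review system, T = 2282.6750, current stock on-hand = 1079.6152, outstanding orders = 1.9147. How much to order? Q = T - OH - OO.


Inventory position = OH + OO = 1079.6152 + 1.9147 = 1081.5299
Q = 2282.6750 - 1081.5299 = 1201.1451

1201.1451 units


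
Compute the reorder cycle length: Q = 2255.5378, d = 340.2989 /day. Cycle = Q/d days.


Cycle = 2255.5378 / 340.2989 = 6.6281

6.6281 days


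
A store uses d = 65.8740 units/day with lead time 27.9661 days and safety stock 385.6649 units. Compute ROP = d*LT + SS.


d*LT = 65.8740 * 27.9661 = 1842.2389
ROP = 1842.2389 + 385.6649 = 2227.9038

2227.9038 units


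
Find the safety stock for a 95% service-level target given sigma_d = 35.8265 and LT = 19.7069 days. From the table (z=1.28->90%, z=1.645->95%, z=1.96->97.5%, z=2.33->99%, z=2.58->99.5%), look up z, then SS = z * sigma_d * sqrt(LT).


From the table, SL = 95% corresponds to z = 1.645
sqrt(LT) = sqrt(19.7069) = 4.4392
SS = 1.645 * 35.8265 * 4.4392 = 261.6251

261.6251 units


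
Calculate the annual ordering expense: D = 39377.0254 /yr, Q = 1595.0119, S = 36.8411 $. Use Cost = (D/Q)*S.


Number of orders = D/Q = 24.6876
Cost = 24.6876 * 36.8411 = 909.5186

909.5186 $/yr


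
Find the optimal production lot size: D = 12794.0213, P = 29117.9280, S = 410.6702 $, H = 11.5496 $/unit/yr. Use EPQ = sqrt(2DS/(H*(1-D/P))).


1 - D/P = 1 - 0.4394 = 0.5606
H*(1-D/P) = 6.4749
2DS = 10508246.5722
EPQ = sqrt(1622929.5776) = 1273.9425

1273.9425 units


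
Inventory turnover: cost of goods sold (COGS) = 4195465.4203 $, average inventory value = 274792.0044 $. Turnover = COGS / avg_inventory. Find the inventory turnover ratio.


Turnover = 4195465.4203 / 274792.0044 = 15.2678

15.2678


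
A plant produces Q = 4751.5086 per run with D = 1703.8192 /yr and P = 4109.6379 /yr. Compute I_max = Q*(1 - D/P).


D/P = 0.4146
1 - D/P = 0.5854
I_max = 4751.5086 * 0.5854 = 2781.5755

2781.5755 units


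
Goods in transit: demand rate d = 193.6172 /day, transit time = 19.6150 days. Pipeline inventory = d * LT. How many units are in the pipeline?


Pipeline = 193.6172 * 19.6150 = 3797.8014

3797.8014 units


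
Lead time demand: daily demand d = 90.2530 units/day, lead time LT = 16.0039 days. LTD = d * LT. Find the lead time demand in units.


LTD = 90.2530 * 16.0039 = 1444.4000

1444.4000 units


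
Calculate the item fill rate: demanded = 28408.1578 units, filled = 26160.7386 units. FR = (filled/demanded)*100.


FR = 26160.7386 / 28408.1578 * 100 = 92.0888

92.0888%


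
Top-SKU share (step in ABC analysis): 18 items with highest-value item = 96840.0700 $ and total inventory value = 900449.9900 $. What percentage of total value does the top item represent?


Top item = 96840.0700
Total = 900449.9900
Percentage = 96840.0700 / 900449.9900 * 100 = 10.7546

10.7546%


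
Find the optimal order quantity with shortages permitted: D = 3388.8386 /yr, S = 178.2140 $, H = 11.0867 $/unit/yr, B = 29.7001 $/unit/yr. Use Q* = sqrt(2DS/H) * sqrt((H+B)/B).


sqrt(2DS/H) = 330.0732
sqrt((H+B)/B) = 1.1719
Q* = 330.0732 * 1.1719 = 386.8041

386.8041 units


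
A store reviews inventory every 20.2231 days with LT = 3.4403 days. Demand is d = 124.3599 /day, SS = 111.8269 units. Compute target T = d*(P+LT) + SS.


P + LT = 23.6634
d*(P+LT) = 124.3599 * 23.6634 = 2942.7781
T = 2942.7781 + 111.8269 = 3054.6050

3054.6050 units


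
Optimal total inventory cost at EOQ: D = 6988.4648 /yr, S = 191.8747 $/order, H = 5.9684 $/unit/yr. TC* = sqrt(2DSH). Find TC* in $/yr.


2*D*S*H = 16006169.5576
TC* = sqrt(16006169.5576) = 4000.7711

4000.7711 $/yr


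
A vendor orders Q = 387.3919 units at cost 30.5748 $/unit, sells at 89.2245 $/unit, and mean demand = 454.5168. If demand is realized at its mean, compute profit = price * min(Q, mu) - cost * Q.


Sales at mu = min(387.3919, 454.5168) = 387.3919
Revenue = 89.2245 * 387.3919 = 34564.8486
Total cost = 30.5748 * 387.3919 = 11844.4299
Profit = 34564.8486 - 11844.4299 = 22720.4187

22720.4187 $


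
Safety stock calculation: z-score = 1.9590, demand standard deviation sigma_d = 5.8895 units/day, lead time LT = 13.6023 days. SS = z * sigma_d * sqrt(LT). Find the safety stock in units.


sqrt(LT) = sqrt(13.6023) = 3.6881
SS = 1.9590 * 5.8895 * 3.6881 = 42.5519

42.5519 units


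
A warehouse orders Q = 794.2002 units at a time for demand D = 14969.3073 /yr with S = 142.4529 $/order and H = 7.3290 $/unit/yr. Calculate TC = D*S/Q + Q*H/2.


Ordering cost = D*S/Q = 2684.9921
Holding cost = Q*H/2 = 2910.3466
TC = 2684.9921 + 2910.3466 = 5595.3387

5595.3387 $/yr


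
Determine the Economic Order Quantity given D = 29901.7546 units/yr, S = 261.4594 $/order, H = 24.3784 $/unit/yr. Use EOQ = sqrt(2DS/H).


2*D*S = 2 * 29901.7546 * 261.4594 = 15636189.6333
2*D*S/H = 641395.2365
EOQ = sqrt(641395.2365) = 800.8715

800.8715 units


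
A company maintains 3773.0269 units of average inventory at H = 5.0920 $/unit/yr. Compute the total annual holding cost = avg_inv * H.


Cost = 3773.0269 * 5.0920 = 19212.2530

19212.2530 $/yr


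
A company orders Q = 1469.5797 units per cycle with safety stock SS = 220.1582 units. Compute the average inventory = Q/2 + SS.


Q/2 = 734.7899
Avg = 734.7899 + 220.1582 = 954.9480

954.9480 units


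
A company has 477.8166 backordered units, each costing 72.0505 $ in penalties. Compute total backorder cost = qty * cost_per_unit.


Total = 477.8166 * 72.0505 = 34426.9249

34426.9249 $


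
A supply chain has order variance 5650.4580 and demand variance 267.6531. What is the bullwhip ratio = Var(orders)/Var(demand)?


BW = 5650.4580 / 267.6531 = 21.1111

21.1111


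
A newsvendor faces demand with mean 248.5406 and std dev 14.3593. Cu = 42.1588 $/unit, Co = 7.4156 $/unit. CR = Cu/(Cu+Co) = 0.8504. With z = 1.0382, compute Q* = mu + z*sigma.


CR = Cu/(Cu+Co) = 42.1588/(42.1588+7.4156) = 0.8504
z = 1.0382
Q* = 248.5406 + 1.0382 * 14.3593 = 263.4484

263.4484 units


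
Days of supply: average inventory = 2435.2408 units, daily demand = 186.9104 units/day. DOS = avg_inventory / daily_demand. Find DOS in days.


DOS = 2435.2408 / 186.9104 = 13.0289

13.0289 days


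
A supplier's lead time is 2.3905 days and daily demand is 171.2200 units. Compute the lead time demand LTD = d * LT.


LTD = 171.2200 * 2.3905 = 409.3014

409.3014 units


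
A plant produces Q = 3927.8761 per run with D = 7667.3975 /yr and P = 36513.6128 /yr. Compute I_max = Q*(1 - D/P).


D/P = 0.2100
1 - D/P = 0.7900
I_max = 3927.8761 * 0.7900 = 3103.0717

3103.0717 units


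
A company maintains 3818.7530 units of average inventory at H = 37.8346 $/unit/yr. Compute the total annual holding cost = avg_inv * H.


Cost = 3818.7530 * 37.8346 = 144480.9923

144480.9923 $/yr


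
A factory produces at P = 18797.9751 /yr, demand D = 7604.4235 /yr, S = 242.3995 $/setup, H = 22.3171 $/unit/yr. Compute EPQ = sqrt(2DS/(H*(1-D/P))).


1 - D/P = 1 - 0.4045 = 0.5955
H*(1-D/P) = 13.2891
2DS = 3686616.9084
EPQ = sqrt(277417.2201) = 526.7041

526.7041 units


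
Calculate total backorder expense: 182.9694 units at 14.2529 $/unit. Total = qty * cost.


Total = 182.9694 * 14.2529 = 2607.8446

2607.8446 $


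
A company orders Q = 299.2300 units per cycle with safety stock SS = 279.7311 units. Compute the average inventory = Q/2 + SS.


Q/2 = 149.6150
Avg = 149.6150 + 279.7311 = 429.3461

429.3461 units


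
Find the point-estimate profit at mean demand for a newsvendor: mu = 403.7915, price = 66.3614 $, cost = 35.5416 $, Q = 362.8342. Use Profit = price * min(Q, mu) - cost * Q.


Sales at mu = min(362.8342, 403.7915) = 362.8342
Revenue = 66.3614 * 362.8342 = 24078.1855
Total cost = 35.5416 * 362.8342 = 12895.7080
Profit = 24078.1855 - 12895.7080 = 11182.4775

11182.4775 $


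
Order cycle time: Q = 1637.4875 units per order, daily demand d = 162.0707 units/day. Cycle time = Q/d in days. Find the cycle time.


Cycle = 1637.4875 / 162.0707 = 10.1035

10.1035 days
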